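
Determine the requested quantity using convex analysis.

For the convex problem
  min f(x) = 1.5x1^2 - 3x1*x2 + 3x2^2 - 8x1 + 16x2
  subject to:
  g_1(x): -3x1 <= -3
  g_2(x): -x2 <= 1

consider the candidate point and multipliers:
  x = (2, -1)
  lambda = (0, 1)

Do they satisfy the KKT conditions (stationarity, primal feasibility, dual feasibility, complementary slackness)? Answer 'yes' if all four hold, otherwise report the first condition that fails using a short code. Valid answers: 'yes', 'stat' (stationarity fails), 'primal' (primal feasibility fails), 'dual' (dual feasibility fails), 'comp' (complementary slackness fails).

Gradient of f: grad f(x) = Q x + c = (1, 4)
Constraint values g_i(x) = a_i^T x - b_i:
  g_1((2, -1)) = -3
  g_2((2, -1)) = 0
Stationarity residual: grad f(x) + sum_i lambda_i a_i = (1, 3)
  -> stationarity FAILS
Primal feasibility (all g_i <= 0): OK
Dual feasibility (all lambda_i >= 0): OK
Complementary slackness (lambda_i * g_i(x) = 0 for all i): OK

Verdict: the first failing condition is stationarity -> stat.

stat


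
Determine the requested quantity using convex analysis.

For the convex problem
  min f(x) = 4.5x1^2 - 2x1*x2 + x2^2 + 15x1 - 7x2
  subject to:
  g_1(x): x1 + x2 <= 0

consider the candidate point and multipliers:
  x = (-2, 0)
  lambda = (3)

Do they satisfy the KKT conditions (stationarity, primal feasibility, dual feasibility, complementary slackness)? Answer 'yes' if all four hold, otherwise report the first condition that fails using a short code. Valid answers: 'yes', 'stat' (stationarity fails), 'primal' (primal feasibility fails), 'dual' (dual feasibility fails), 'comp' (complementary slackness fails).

Gradient of f: grad f(x) = Q x + c = (-3, -3)
Constraint values g_i(x) = a_i^T x - b_i:
  g_1((-2, 0)) = -2
Stationarity residual: grad f(x) + sum_i lambda_i a_i = (0, 0)
  -> stationarity OK
Primal feasibility (all g_i <= 0): OK
Dual feasibility (all lambda_i >= 0): OK
Complementary slackness (lambda_i * g_i(x) = 0 for all i): FAILS

Verdict: the first failing condition is complementary_slackness -> comp.

comp


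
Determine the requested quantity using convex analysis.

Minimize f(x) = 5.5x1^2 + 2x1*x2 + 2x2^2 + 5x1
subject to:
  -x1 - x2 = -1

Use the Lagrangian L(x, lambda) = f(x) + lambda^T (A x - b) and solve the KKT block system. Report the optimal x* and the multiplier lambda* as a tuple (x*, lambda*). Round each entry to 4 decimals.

Form the Lagrangian:
  L(x, lambda) = (1/2) x^T Q x + c^T x + lambda^T (A x - b)
Stationarity (grad_x L = 0): Q x + c + A^T lambda = 0.
Primal feasibility: A x = b.

This gives the KKT block system:
  [ Q   A^T ] [ x     ]   [-c ]
  [ A    0  ] [ lambda ] = [ b ]

Solving the linear system:
  x*      = (-0.2727, 1.2727)
  lambda* = (4.5455)
  f(x*)   = 1.5909

x* = (-0.2727, 1.2727), lambda* = (4.5455)


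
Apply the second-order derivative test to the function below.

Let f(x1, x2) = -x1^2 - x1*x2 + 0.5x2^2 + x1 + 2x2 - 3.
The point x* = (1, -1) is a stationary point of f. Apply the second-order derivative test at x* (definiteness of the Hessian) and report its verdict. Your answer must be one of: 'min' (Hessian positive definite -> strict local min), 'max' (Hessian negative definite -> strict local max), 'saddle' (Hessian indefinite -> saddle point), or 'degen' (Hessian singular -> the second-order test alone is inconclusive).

Compute the Hessian H = grad^2 f:
  H = [[-2, -1], [-1, 1]]
Verify stationarity: grad f(x*) = H x* + g = (0, 0).
Eigenvalues of H: -2.3028, 1.3028.
Eigenvalues have mixed signs, so H is indefinite -> x* is a saddle point.

saddle


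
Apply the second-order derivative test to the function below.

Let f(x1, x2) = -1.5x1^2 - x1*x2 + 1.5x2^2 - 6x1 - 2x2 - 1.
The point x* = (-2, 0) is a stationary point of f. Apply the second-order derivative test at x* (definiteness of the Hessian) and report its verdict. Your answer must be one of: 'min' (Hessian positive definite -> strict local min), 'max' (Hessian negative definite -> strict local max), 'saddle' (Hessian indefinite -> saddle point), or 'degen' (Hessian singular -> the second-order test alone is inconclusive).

Compute the Hessian H = grad^2 f:
  H = [[-3, -1], [-1, 3]]
Verify stationarity: grad f(x*) = H x* + g = (0, 0).
Eigenvalues of H: -3.1623, 3.1623.
Eigenvalues have mixed signs, so H is indefinite -> x* is a saddle point.

saddle


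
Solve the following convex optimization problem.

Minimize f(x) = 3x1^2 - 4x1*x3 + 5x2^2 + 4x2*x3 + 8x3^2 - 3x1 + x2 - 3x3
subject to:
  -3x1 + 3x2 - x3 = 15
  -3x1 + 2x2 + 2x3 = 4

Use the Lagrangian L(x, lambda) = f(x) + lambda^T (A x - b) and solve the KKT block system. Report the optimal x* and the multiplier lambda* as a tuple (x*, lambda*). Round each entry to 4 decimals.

Form the Lagrangian:
  L(x, lambda) = (1/2) x^T Q x + c^T x + lambda^T (A x - b)
Stationarity (grad_x L = 0): Q x + c + A^T lambda = 0.
Primal feasibility: A x = b.

This gives the KKT block system:
  [ Q   A^T ] [ x     ]   [-c ]
  [ A    0  ] [ lambda ] = [ b ]

Solving the linear system:
  x*      = (-1.7181, 2.3172, -2.8943)
  lambda* = (-11.4405, 10.8634)
  f(x*)   = 72.1542

x* = (-1.7181, 2.3172, -2.8943), lambda* = (-11.4405, 10.8634)


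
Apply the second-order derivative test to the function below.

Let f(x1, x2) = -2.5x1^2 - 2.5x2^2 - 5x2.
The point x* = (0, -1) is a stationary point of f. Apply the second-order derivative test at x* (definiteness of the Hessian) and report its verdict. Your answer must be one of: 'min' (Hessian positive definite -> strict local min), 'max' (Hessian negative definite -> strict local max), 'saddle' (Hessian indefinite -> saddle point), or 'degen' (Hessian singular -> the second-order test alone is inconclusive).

Compute the Hessian H = grad^2 f:
  H = [[-5, 0], [0, -5]]
Verify stationarity: grad f(x*) = H x* + g = (0, 0).
Eigenvalues of H: -5, -5.
Both eigenvalues < 0, so H is negative definite -> x* is a strict local max.

max


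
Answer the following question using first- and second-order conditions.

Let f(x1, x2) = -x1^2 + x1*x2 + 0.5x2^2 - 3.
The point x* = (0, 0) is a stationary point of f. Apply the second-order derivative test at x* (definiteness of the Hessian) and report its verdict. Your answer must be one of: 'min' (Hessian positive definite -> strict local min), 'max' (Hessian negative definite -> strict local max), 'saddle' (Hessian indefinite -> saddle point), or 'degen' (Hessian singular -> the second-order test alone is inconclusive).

Compute the Hessian H = grad^2 f:
  H = [[-2, 1], [1, 1]]
Verify stationarity: grad f(x*) = H x* + g = (0, 0).
Eigenvalues of H: -2.3028, 1.3028.
Eigenvalues have mixed signs, so H is indefinite -> x* is a saddle point.

saddle


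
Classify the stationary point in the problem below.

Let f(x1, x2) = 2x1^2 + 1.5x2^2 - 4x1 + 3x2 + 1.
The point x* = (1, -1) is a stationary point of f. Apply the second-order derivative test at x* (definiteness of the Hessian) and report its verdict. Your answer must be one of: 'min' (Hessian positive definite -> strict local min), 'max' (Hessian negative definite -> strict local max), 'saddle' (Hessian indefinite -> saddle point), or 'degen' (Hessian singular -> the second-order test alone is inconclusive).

Compute the Hessian H = grad^2 f:
  H = [[4, 0], [0, 3]]
Verify stationarity: grad f(x*) = H x* + g = (0, 0).
Eigenvalues of H: 3, 4.
Both eigenvalues > 0, so H is positive definite -> x* is a strict local min.

min


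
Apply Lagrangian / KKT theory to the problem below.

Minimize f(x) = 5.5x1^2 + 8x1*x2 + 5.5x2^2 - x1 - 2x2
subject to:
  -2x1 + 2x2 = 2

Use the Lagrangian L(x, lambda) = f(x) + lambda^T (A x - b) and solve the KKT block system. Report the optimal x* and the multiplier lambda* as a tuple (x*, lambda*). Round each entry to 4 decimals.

Form the Lagrangian:
  L(x, lambda) = (1/2) x^T Q x + c^T x + lambda^T (A x - b)
Stationarity (grad_x L = 0): Q x + c + A^T lambda = 0.
Primal feasibility: A x = b.

This gives the KKT block system:
  [ Q   A^T ] [ x     ]   [-c ]
  [ A    0  ] [ lambda ] = [ b ]

Solving the linear system:
  x*      = (-0.4211, 0.5789)
  lambda* = (-0.5)
  f(x*)   = 0.1316

x* = (-0.4211, 0.5789), lambda* = (-0.5)


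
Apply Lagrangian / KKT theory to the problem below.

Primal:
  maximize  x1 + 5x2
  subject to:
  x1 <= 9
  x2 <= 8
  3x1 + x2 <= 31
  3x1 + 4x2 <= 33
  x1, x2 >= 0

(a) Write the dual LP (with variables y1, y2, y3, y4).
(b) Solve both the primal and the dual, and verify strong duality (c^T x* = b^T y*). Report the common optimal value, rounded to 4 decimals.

The standard primal-dual pair for 'max c^T x s.t. A x <= b, x >= 0' is:
  Dual:  min b^T y  s.t.  A^T y >= c,  y >= 0.

So the dual LP is:
  minimize  9y1 + 8y2 + 31y3 + 33y4
  subject to:
    y1 + 3y3 + 3y4 >= 1
    y2 + y3 + 4y4 >= 5
    y1, y2, y3, y4 >= 0

Solving the primal: x* = (0.3333, 8).
  primal value c^T x* = 40.3333.
Solving the dual: y* = (0, 3.6667, 0, 0.3333).
  dual value b^T y* = 40.3333.
Strong duality: c^T x* = b^T y*. Confirmed.

40.3333


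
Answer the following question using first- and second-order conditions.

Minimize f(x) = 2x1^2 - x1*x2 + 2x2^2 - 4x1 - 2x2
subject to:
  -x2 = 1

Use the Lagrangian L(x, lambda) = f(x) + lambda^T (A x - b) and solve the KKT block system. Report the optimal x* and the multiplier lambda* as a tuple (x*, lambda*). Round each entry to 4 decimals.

Form the Lagrangian:
  L(x, lambda) = (1/2) x^T Q x + c^T x + lambda^T (A x - b)
Stationarity (grad_x L = 0): Q x + c + A^T lambda = 0.
Primal feasibility: A x = b.

This gives the KKT block system:
  [ Q   A^T ] [ x     ]   [-c ]
  [ A    0  ] [ lambda ] = [ b ]

Solving the linear system:
  x*      = (0.75, -1)
  lambda* = (-6.75)
  f(x*)   = 2.875

x* = (0.75, -1), lambda* = (-6.75)


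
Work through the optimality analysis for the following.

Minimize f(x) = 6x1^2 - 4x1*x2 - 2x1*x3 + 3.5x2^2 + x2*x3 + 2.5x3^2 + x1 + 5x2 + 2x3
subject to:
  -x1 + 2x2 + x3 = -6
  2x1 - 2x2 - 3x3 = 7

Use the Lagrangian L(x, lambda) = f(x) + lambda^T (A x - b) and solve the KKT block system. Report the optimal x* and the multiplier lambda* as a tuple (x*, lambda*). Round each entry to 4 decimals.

Form the Lagrangian:
  L(x, lambda) = (1/2) x^T Q x + c^T x + lambda^T (A x - b)
Stationarity (grad_x L = 0): Q x + c + A^T lambda = 0.
Primal feasibility: A x = b.

This gives the KKT block system:
  [ Q   A^T ] [ x     ]   [-c ]
  [ A    0  ] [ lambda ] = [ b ]

Solving the linear system:
  x*      = (-0.7736, -2.9434, -0.8868)
  lambda* = (8.1321, 1.434)
  f(x*)   = 10.7453

x* = (-0.7736, -2.9434, -0.8868), lambda* = (8.1321, 1.434)


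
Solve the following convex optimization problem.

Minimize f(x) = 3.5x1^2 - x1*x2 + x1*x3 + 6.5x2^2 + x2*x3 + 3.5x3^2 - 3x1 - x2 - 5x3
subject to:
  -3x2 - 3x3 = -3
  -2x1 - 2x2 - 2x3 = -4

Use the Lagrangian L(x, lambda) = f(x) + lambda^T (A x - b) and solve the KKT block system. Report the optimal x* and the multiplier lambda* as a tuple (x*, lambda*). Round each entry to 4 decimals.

Form the Lagrangian:
  L(x, lambda) = (1/2) x^T Q x + c^T x + lambda^T (A x - b)
Stationarity (grad_x L = 0): Q x + c + A^T lambda = 0.
Primal feasibility: A x = b.

This gives the KKT block system:
  [ Q   A^T ] [ x     ]   [-c ]
  [ A    0  ] [ lambda ] = [ b ]

Solving the linear system:
  x*      = (1, 0.2222, 0.7778)
  lambda* = (-0.963, 2.2778)
  f(x*)   = -0.4444

x* = (1, 0.2222, 0.7778), lambda* = (-0.963, 2.2778)


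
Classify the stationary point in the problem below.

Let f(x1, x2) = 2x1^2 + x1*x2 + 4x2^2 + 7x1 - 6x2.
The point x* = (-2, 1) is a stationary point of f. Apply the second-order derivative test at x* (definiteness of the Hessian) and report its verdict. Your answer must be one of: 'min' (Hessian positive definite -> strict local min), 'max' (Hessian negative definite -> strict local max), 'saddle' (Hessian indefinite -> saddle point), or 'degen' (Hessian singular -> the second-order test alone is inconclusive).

Compute the Hessian H = grad^2 f:
  H = [[4, 1], [1, 8]]
Verify stationarity: grad f(x*) = H x* + g = (0, 0).
Eigenvalues of H: 3.7639, 8.2361.
Both eigenvalues > 0, so H is positive definite -> x* is a strict local min.

min


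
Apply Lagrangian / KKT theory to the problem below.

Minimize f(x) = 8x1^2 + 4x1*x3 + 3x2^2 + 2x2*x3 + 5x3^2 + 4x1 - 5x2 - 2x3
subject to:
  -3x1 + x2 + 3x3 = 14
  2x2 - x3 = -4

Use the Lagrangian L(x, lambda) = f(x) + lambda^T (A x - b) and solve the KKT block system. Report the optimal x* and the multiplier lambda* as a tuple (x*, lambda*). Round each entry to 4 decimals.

Form the Lagrangian:
  L(x, lambda) = (1/2) x^T Q x + c^T x + lambda^T (A x - b)
Stationarity (grad_x L = 0): Q x + c + A^T lambda = 0.
Primal feasibility: A x = b.

This gives the KKT block system:
  [ Q   A^T ] [ x     ]   [-c ]
  [ A    0  ] [ lambda ] = [ b ]

Solving the linear system:
  x*      = (-1.9147, -0.5349, 2.9303)
  lambda* = (-4.9714, 3.66)
  f(x*)   = 36.6971

x* = (-1.9147, -0.5349, 2.9303), lambda* = (-4.9714, 3.66)


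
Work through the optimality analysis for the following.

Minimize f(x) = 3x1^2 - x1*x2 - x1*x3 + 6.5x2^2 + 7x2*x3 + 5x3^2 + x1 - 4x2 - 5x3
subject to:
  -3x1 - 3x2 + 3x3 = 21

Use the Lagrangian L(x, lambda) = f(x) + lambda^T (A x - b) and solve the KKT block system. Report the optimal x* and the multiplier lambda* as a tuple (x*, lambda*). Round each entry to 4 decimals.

Form the Lagrangian:
  L(x, lambda) = (1/2) x^T Q x + c^T x + lambda^T (A x - b)
Stationarity (grad_x L = 0): Q x + c + A^T lambda = 0.
Primal feasibility: A x = b.

This gives the KKT block system:
  [ Q   A^T ] [ x     ]   [-c ]
  [ A    0  ] [ lambda ] = [ b ]

Solving the linear system:
  x*      = (-1.8191, -2.2355, 2.9454)
  lambda* = (-3.5415)
  f(x*)   = 33.384

x* = (-1.8191, -2.2355, 2.9454), lambda* = (-3.5415)


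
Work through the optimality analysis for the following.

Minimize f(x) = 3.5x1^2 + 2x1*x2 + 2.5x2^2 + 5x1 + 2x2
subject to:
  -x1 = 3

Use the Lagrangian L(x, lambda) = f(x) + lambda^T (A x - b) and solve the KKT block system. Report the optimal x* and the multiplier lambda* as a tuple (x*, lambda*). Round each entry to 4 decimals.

Form the Lagrangian:
  L(x, lambda) = (1/2) x^T Q x + c^T x + lambda^T (A x - b)
Stationarity (grad_x L = 0): Q x + c + A^T lambda = 0.
Primal feasibility: A x = b.

This gives the KKT block system:
  [ Q   A^T ] [ x     ]   [-c ]
  [ A    0  ] [ lambda ] = [ b ]

Solving the linear system:
  x*      = (-3, 0.8)
  lambda* = (-14.4)
  f(x*)   = 14.9

x* = (-3, 0.8), lambda* = (-14.4)


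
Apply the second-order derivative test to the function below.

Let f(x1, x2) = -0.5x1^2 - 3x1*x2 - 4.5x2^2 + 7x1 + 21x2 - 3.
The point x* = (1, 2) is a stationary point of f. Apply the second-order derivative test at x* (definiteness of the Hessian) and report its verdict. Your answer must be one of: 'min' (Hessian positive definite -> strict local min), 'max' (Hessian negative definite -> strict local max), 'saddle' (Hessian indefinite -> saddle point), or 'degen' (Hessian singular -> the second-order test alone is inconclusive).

Compute the Hessian H = grad^2 f:
  H = [[-1, -3], [-3, -9]]
Verify stationarity: grad f(x*) = H x* + g = (0, 0).
Eigenvalues of H: -10, 0.
H has a zero eigenvalue (singular; negative semidefinite but not definite), so H is neither positive definite, negative definite, nor indefinite. The second-order test alone is inconclusive -> degen.
(Indeed, f is constant along the null direction of H through x*, so x* is not a strict local extremum.)

degen


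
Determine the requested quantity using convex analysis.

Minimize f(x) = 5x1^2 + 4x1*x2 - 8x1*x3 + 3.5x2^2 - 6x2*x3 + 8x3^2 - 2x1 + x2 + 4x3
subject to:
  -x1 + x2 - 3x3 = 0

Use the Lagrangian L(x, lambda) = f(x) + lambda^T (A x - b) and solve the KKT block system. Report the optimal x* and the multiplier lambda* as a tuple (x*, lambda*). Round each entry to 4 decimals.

Form the Lagrangian:
  L(x, lambda) = (1/2) x^T Q x + c^T x + lambda^T (A x - b)
Stationarity (grad_x L = 0): Q x + c + A^T lambda = 0.
Primal feasibility: A x = b.

This gives the KKT block system:
  [ Q   A^T ] [ x     ]   [-c ]
  [ A    0  ] [ lambda ] = [ b ]

Solving the linear system:
  x*      = (0.2465, -0.5686, -0.2717)
  lambda* = (0.3641)
  f(x*)   = -1.0742

x* = (0.2465, -0.5686, -0.2717), lambda* = (0.3641)


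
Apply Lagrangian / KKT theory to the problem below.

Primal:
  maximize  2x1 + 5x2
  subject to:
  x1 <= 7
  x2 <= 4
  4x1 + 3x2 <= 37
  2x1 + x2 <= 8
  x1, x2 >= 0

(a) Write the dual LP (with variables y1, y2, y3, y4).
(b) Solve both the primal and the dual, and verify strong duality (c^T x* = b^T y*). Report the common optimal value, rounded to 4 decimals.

The standard primal-dual pair for 'max c^T x s.t. A x <= b, x >= 0' is:
  Dual:  min b^T y  s.t.  A^T y >= c,  y >= 0.

So the dual LP is:
  minimize  7y1 + 4y2 + 37y3 + 8y4
  subject to:
    y1 + 4y3 + 2y4 >= 2
    y2 + 3y3 + y4 >= 5
    y1, y2, y3, y4 >= 0

Solving the primal: x* = (2, 4).
  primal value c^T x* = 24.
Solving the dual: y* = (0, 4, 0, 1).
  dual value b^T y* = 24.
Strong duality: c^T x* = b^T y*. Confirmed.

24


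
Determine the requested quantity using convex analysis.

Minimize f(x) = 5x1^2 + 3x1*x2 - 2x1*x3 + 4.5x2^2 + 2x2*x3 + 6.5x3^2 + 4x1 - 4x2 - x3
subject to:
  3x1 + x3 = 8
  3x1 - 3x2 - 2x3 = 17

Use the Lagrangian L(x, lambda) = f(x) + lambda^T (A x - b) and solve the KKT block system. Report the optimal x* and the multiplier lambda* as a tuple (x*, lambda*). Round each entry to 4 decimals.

Form the Lagrangian:
  L(x, lambda) = (1/2) x^T Q x + c^T x + lambda^T (A x - b)
Stationarity (grad_x L = 0): Q x + c + A^T lambda = 0.
Primal feasibility: A x = b.

This gives the KKT block system:
  [ Q   A^T ] [ x     ]   [-c ]
  [ A    0  ] [ lambda ] = [ b ]

Solving the linear system:
  x*      = (2.7178, -2.8465, -0.1535)
  lambda* = (-0.3911, -7.2574)
  f(x*)   = 74.4579

x* = (2.7178, -2.8465, -0.1535), lambda* = (-0.3911, -7.2574)


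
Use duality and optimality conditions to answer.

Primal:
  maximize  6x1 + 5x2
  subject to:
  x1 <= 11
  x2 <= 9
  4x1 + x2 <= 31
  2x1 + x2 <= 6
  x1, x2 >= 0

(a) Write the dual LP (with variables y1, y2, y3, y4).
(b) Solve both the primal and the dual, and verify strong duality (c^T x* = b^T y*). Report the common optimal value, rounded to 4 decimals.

The standard primal-dual pair for 'max c^T x s.t. A x <= b, x >= 0' is:
  Dual:  min b^T y  s.t.  A^T y >= c,  y >= 0.

So the dual LP is:
  minimize  11y1 + 9y2 + 31y3 + 6y4
  subject to:
    y1 + 4y3 + 2y4 >= 6
    y2 + y3 + y4 >= 5
    y1, y2, y3, y4 >= 0

Solving the primal: x* = (0, 6).
  primal value c^T x* = 30.
Solving the dual: y* = (0, 0, 0, 5).
  dual value b^T y* = 30.
Strong duality: c^T x* = b^T y*. Confirmed.

30


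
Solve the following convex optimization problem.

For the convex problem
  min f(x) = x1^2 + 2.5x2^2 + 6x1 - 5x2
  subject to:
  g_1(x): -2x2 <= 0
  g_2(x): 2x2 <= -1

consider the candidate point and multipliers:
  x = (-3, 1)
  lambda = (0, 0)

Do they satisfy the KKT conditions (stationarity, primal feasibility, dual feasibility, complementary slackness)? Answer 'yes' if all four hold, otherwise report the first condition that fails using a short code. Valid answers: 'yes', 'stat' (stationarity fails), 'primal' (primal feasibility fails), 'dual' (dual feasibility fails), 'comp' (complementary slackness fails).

Gradient of f: grad f(x) = Q x + c = (0, 0)
Constraint values g_i(x) = a_i^T x - b_i:
  g_1((-3, 1)) = -2
  g_2((-3, 1)) = 3
Stationarity residual: grad f(x) + sum_i lambda_i a_i = (0, 0)
  -> stationarity OK
Primal feasibility (all g_i <= 0): FAILS
Dual feasibility (all lambda_i >= 0): OK
Complementary slackness (lambda_i * g_i(x) = 0 for all i): OK

Verdict: the first failing condition is primal_feasibility -> primal.

primal


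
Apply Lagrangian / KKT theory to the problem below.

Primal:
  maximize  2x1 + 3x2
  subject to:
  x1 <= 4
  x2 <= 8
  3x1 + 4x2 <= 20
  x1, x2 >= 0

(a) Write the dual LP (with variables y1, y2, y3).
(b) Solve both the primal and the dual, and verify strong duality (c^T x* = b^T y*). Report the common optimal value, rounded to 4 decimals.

The standard primal-dual pair for 'max c^T x s.t. A x <= b, x >= 0' is:
  Dual:  min b^T y  s.t.  A^T y >= c,  y >= 0.

So the dual LP is:
  minimize  4y1 + 8y2 + 20y3
  subject to:
    y1 + 3y3 >= 2
    y2 + 4y3 >= 3
    y1, y2, y3 >= 0

Solving the primal: x* = (0, 5).
  primal value c^T x* = 15.
Solving the dual: y* = (0, 0, 0.75).
  dual value b^T y* = 15.
Strong duality: c^T x* = b^T y*. Confirmed.

15


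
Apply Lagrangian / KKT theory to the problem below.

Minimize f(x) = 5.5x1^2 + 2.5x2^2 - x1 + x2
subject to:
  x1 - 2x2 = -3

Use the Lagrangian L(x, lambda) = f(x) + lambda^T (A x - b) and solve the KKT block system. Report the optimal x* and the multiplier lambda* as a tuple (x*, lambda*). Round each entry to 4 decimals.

Form the Lagrangian:
  L(x, lambda) = (1/2) x^T Q x + c^T x + lambda^T (A x - b)
Stationarity (grad_x L = 0): Q x + c + A^T lambda = 0.
Primal feasibility: A x = b.

This gives the KKT block system:
  [ Q   A^T ] [ x     ]   [-c ]
  [ A    0  ] [ lambda ] = [ b ]

Solving the linear system:
  x*      = (-0.2653, 1.3673)
  lambda* = (3.9184)
  f(x*)   = 6.6939

x* = (-0.2653, 1.3673), lambda* = (3.9184)


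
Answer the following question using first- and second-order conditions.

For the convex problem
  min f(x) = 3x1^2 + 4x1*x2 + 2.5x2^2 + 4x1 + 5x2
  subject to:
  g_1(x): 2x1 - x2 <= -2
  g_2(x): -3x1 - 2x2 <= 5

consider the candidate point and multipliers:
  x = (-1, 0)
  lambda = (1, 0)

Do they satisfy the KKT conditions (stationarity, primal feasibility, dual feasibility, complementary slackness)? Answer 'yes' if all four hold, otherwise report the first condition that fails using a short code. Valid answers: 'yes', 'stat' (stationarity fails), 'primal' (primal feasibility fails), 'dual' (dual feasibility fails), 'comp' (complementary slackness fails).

Gradient of f: grad f(x) = Q x + c = (-2, 1)
Constraint values g_i(x) = a_i^T x - b_i:
  g_1((-1, 0)) = 0
  g_2((-1, 0)) = -2
Stationarity residual: grad f(x) + sum_i lambda_i a_i = (0, 0)
  -> stationarity OK
Primal feasibility (all g_i <= 0): OK
Dual feasibility (all lambda_i >= 0): OK
Complementary slackness (lambda_i * g_i(x) = 0 for all i): OK

Verdict: yes, KKT holds.

yes


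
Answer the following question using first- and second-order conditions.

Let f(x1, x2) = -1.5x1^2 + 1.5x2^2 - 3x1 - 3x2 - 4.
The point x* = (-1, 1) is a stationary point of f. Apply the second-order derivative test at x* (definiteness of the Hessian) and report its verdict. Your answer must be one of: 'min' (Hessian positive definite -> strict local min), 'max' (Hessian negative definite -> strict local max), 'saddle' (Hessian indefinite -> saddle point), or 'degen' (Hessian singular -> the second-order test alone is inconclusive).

Compute the Hessian H = grad^2 f:
  H = [[-3, 0], [0, 3]]
Verify stationarity: grad f(x*) = H x* + g = (0, 0).
Eigenvalues of H: -3, 3.
Eigenvalues have mixed signs, so H is indefinite -> x* is a saddle point.

saddle


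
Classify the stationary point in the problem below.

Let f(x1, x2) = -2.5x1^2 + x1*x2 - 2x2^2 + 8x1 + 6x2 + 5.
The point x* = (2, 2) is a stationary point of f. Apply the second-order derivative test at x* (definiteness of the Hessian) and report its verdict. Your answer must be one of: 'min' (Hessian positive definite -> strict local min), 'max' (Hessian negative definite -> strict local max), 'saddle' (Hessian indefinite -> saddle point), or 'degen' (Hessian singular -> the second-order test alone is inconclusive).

Compute the Hessian H = grad^2 f:
  H = [[-5, 1], [1, -4]]
Verify stationarity: grad f(x*) = H x* + g = (0, 0).
Eigenvalues of H: -5.618, -3.382.
Both eigenvalues < 0, so H is negative definite -> x* is a strict local max.

max


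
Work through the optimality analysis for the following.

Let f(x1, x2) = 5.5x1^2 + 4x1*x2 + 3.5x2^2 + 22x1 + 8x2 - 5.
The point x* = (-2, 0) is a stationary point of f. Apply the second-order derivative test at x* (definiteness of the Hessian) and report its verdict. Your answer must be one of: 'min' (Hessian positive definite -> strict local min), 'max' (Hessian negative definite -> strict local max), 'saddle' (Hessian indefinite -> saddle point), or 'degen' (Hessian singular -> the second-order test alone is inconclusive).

Compute the Hessian H = grad^2 f:
  H = [[11, 4], [4, 7]]
Verify stationarity: grad f(x*) = H x* + g = (0, 0).
Eigenvalues of H: 4.5279, 13.4721.
Both eigenvalues > 0, so H is positive definite -> x* is a strict local min.

min


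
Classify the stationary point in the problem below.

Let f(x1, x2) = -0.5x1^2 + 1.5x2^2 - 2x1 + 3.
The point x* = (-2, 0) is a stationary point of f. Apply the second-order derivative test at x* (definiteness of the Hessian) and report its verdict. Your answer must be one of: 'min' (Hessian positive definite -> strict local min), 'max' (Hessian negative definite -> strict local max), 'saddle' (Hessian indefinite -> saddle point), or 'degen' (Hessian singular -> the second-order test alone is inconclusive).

Compute the Hessian H = grad^2 f:
  H = [[-1, 0], [0, 3]]
Verify stationarity: grad f(x*) = H x* + g = (0, 0).
Eigenvalues of H: -1, 3.
Eigenvalues have mixed signs, so H is indefinite -> x* is a saddle point.

saddle


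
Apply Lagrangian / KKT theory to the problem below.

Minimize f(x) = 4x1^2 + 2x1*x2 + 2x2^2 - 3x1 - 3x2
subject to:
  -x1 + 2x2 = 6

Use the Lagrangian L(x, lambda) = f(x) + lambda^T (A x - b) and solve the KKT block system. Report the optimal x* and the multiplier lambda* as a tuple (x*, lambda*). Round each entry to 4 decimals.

Form the Lagrangian:
  L(x, lambda) = (1/2) x^T Q x + c^T x + lambda^T (A x - b)
Stationarity (grad_x L = 0): Q x + c + A^T lambda = 0.
Primal feasibility: A x = b.

This gives the KKT block system:
  [ Q   A^T ] [ x     ]   [-c ]
  [ A    0  ] [ lambda ] = [ b ]

Solving the linear system:
  x*      = (-0.6818, 2.6591)
  lambda* = (-3.1364)
  f(x*)   = 6.4432

x* = (-0.6818, 2.6591), lambda* = (-3.1364)


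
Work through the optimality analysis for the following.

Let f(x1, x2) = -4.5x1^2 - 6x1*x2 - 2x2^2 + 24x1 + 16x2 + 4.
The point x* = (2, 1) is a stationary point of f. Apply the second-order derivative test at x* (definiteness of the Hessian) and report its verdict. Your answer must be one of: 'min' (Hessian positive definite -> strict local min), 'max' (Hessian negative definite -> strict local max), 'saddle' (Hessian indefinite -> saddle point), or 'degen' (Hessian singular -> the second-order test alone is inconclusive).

Compute the Hessian H = grad^2 f:
  H = [[-9, -6], [-6, -4]]
Verify stationarity: grad f(x*) = H x* + g = (0, 0).
Eigenvalues of H: -13, 0.
H has a zero eigenvalue (singular; negative semidefinite but not definite), so H is neither positive definite, negative definite, nor indefinite. The second-order test alone is inconclusive -> degen.
(Indeed, f is constant along the null direction of H through x*, so x* is not a strict local extremum.)

degen


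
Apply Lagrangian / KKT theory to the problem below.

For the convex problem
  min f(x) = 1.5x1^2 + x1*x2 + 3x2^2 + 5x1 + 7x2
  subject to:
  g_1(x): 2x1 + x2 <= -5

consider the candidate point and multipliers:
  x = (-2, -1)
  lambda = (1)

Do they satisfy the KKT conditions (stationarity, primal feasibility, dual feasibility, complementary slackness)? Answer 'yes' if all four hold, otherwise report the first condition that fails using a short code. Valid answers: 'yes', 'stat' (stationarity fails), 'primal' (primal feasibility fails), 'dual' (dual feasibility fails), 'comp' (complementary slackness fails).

Gradient of f: grad f(x) = Q x + c = (-2, -1)
Constraint values g_i(x) = a_i^T x - b_i:
  g_1((-2, -1)) = 0
Stationarity residual: grad f(x) + sum_i lambda_i a_i = (0, 0)
  -> stationarity OK
Primal feasibility (all g_i <= 0): OK
Dual feasibility (all lambda_i >= 0): OK
Complementary slackness (lambda_i * g_i(x) = 0 for all i): OK

Verdict: yes, KKT holds.

yes


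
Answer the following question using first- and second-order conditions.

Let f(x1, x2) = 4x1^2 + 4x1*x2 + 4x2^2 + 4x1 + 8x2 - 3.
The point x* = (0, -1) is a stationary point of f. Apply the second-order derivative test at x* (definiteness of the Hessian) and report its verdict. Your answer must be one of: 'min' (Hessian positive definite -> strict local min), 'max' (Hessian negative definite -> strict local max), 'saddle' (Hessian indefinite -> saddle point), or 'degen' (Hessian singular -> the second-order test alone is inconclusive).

Compute the Hessian H = grad^2 f:
  H = [[8, 4], [4, 8]]
Verify stationarity: grad f(x*) = H x* + g = (0, 0).
Eigenvalues of H: 4, 12.
Both eigenvalues > 0, so H is positive definite -> x* is a strict local min.

min


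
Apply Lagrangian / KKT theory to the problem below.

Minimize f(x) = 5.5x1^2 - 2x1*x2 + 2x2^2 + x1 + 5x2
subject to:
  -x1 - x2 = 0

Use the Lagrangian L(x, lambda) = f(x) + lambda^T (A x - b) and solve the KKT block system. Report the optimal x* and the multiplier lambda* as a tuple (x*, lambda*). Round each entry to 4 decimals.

Form the Lagrangian:
  L(x, lambda) = (1/2) x^T Q x + c^T x + lambda^T (A x - b)
Stationarity (grad_x L = 0): Q x + c + A^T lambda = 0.
Primal feasibility: A x = b.

This gives the KKT block system:
  [ Q   A^T ] [ x     ]   [-c ]
  [ A    0  ] [ lambda ] = [ b ]

Solving the linear system:
  x*      = (0.2105, -0.2105)
  lambda* = (3.7368)
  f(x*)   = -0.4211

x* = (0.2105, -0.2105), lambda* = (3.7368)


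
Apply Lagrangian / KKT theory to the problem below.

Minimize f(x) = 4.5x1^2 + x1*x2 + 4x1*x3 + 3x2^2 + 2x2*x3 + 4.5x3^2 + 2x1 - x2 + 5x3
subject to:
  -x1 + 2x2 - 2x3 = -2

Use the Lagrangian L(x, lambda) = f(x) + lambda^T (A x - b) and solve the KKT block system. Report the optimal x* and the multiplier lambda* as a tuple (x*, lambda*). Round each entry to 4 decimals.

Form the Lagrangian:
  L(x, lambda) = (1/2) x^T Q x + c^T x + lambda^T (A x - b)
Stationarity (grad_x L = 0): Q x + c + A^T lambda = 0.
Primal feasibility: A x = b.

This gives the KKT block system:
  [ Q   A^T ] [ x     ]   [-c ]
  [ A    0  ] [ lambda ] = [ b ]

Solving the linear system:
  x*      = (0.0836, -0.7873, 0.1709)
  lambda* = (2.6491)
  f(x*)   = 3.5536

x* = (0.0836, -0.7873, 0.1709), lambda* = (2.6491)


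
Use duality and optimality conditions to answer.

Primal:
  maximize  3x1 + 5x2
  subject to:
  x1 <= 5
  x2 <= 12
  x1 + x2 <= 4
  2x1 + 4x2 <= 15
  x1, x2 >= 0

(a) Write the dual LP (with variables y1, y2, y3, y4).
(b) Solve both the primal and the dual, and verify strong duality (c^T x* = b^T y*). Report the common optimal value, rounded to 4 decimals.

The standard primal-dual pair for 'max c^T x s.t. A x <= b, x >= 0' is:
  Dual:  min b^T y  s.t.  A^T y >= c,  y >= 0.

So the dual LP is:
  minimize  5y1 + 12y2 + 4y3 + 15y4
  subject to:
    y1 + y3 + 2y4 >= 3
    y2 + y3 + 4y4 >= 5
    y1, y2, y3, y4 >= 0

Solving the primal: x* = (0.5, 3.5).
  primal value c^T x* = 19.
Solving the dual: y* = (0, 0, 1, 1).
  dual value b^T y* = 19.
Strong duality: c^T x* = b^T y*. Confirmed.

19


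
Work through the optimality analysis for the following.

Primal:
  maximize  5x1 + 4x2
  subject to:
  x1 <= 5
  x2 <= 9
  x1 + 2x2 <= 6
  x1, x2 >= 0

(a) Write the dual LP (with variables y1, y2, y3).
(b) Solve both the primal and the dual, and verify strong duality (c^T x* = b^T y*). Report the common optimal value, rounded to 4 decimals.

The standard primal-dual pair for 'max c^T x s.t. A x <= b, x >= 0' is:
  Dual:  min b^T y  s.t.  A^T y >= c,  y >= 0.

So the dual LP is:
  minimize  5y1 + 9y2 + 6y3
  subject to:
    y1 + y3 >= 5
    y2 + 2y3 >= 4
    y1, y2, y3 >= 0

Solving the primal: x* = (5, 0.5).
  primal value c^T x* = 27.
Solving the dual: y* = (3, 0, 2).
  dual value b^T y* = 27.
Strong duality: c^T x* = b^T y*. Confirmed.

27


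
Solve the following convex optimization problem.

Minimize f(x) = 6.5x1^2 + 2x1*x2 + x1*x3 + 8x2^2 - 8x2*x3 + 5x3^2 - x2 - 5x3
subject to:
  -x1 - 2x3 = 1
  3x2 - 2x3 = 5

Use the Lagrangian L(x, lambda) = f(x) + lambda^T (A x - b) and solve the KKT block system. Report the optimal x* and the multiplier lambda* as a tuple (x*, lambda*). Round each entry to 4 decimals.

Form the Lagrangian:
  L(x, lambda) = (1/2) x^T Q x + c^T x + lambda^T (A x - b)
Stationarity (grad_x L = 0): Q x + c + A^T lambda = 0.
Primal feasibility: A x = b.

This gives the KKT block system:
  [ Q   A^T ] [ x     ]   [-c ]
  [ A    0  ] [ lambda ] = [ b ]

Solving the linear system:
  x*      = (-0.3575, 1.4525, -0.3213)
  lambda* = (-2.0633, -8.0317)
  f(x*)   = 21.1878

x* = (-0.3575, 1.4525, -0.3213), lambda* = (-2.0633, -8.0317)


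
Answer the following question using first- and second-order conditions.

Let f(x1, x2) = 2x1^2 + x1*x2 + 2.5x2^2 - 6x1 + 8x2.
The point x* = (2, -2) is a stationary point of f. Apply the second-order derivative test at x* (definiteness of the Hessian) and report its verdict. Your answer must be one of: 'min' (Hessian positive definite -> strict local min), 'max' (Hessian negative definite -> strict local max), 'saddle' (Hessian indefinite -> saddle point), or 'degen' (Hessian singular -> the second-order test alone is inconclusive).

Compute the Hessian H = grad^2 f:
  H = [[4, 1], [1, 5]]
Verify stationarity: grad f(x*) = H x* + g = (0, 0).
Eigenvalues of H: 3.382, 5.618.
Both eigenvalues > 0, so H is positive definite -> x* is a strict local min.

min


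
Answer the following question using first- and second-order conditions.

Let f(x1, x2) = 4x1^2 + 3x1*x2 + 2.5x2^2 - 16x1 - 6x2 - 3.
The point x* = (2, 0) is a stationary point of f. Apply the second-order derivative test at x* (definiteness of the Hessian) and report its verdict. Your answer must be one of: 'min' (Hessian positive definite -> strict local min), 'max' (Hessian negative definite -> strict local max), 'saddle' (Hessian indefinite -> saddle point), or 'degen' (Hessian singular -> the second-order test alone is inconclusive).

Compute the Hessian H = grad^2 f:
  H = [[8, 3], [3, 5]]
Verify stationarity: grad f(x*) = H x* + g = (0, 0).
Eigenvalues of H: 3.1459, 9.8541.
Both eigenvalues > 0, so H is positive definite -> x* is a strict local min.

min


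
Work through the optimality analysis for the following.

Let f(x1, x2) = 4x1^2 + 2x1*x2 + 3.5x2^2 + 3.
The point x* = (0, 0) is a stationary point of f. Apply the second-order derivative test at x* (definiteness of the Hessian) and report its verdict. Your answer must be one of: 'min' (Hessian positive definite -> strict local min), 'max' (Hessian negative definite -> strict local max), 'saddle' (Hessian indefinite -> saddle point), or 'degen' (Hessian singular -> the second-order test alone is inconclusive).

Compute the Hessian H = grad^2 f:
  H = [[8, 2], [2, 7]]
Verify stationarity: grad f(x*) = H x* + g = (0, 0).
Eigenvalues of H: 5.4384, 9.5616.
Both eigenvalues > 0, so H is positive definite -> x* is a strict local min.

min


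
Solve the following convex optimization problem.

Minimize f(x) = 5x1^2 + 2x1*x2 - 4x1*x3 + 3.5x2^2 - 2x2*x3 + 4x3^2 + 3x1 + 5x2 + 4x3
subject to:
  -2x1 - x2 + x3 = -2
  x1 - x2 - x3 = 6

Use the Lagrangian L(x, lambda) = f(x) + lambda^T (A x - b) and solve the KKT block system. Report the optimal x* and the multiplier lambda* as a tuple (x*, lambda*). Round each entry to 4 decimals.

Form the Lagrangian:
  L(x, lambda) = (1/2) x^T Q x + c^T x + lambda^T (A x - b)
Stationarity (grad_x L = 0): Q x + c + A^T lambda = 0.
Primal feasibility: A x = b.

This gives the KKT block system:
  [ Q   A^T ] [ x     ]   [-c ]
  [ A    0  ] [ lambda ] = [ b ]

Solving the linear system:
  x*      = (1.0933, -2.5467, -2.36)
  lambda* = (4.12, -10.04)
  f(x*)   = 24.7933

x* = (1.0933, -2.5467, -2.36), lambda* = (4.12, -10.04)


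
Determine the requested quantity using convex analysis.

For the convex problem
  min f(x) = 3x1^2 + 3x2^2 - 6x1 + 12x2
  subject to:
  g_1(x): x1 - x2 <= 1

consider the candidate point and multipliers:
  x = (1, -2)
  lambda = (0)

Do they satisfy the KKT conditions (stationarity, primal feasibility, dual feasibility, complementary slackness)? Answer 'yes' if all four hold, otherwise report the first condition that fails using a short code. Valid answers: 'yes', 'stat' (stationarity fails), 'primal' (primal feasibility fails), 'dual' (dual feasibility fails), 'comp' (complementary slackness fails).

Gradient of f: grad f(x) = Q x + c = (0, 0)
Constraint values g_i(x) = a_i^T x - b_i:
  g_1((1, -2)) = 2
Stationarity residual: grad f(x) + sum_i lambda_i a_i = (0, 0)
  -> stationarity OK
Primal feasibility (all g_i <= 0): FAILS
Dual feasibility (all lambda_i >= 0): OK
Complementary slackness (lambda_i * g_i(x) = 0 for all i): OK

Verdict: the first failing condition is primal_feasibility -> primal.

primal


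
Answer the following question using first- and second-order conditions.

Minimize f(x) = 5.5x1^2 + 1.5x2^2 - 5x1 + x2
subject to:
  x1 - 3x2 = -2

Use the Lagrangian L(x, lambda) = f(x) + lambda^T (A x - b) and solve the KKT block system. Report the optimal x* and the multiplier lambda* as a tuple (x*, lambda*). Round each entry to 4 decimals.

Form the Lagrangian:
  L(x, lambda) = (1/2) x^T Q x + c^T x + lambda^T (A x - b)
Stationarity (grad_x L = 0): Q x + c + A^T lambda = 0.
Primal feasibility: A x = b.

This gives the KKT block system:
  [ Q   A^T ] [ x     ]   [-c ]
  [ A    0  ] [ lambda ] = [ b ]

Solving the linear system:
  x*      = (0.3529, 0.7843)
  lambda* = (1.1176)
  f(x*)   = 0.6275

x* = (0.3529, 0.7843), lambda* = (1.1176)


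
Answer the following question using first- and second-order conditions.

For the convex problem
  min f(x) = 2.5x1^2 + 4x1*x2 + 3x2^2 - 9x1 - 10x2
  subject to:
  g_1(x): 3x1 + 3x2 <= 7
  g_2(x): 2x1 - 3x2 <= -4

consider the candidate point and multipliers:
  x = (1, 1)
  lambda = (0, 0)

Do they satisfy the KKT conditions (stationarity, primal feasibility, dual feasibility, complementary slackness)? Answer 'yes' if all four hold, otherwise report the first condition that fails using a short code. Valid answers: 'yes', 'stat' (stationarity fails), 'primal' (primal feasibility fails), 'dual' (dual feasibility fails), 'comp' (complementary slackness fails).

Gradient of f: grad f(x) = Q x + c = (0, 0)
Constraint values g_i(x) = a_i^T x - b_i:
  g_1((1, 1)) = -1
  g_2((1, 1)) = 3
Stationarity residual: grad f(x) + sum_i lambda_i a_i = (0, 0)
  -> stationarity OK
Primal feasibility (all g_i <= 0): FAILS
Dual feasibility (all lambda_i >= 0): OK
Complementary slackness (lambda_i * g_i(x) = 0 for all i): OK

Verdict: the first failing condition is primal_feasibility -> primal.

primal


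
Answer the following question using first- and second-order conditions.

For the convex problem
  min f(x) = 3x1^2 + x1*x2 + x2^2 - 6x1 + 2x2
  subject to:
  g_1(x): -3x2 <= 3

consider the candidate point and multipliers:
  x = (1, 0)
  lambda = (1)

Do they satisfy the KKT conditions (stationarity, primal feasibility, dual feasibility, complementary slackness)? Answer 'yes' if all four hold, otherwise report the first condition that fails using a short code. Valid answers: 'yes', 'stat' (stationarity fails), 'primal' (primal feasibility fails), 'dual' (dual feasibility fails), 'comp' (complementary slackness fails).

Gradient of f: grad f(x) = Q x + c = (0, 3)
Constraint values g_i(x) = a_i^T x - b_i:
  g_1((1, 0)) = -3
Stationarity residual: grad f(x) + sum_i lambda_i a_i = (0, 0)
  -> stationarity OK
Primal feasibility (all g_i <= 0): OK
Dual feasibility (all lambda_i >= 0): OK
Complementary slackness (lambda_i * g_i(x) = 0 for all i): FAILS

Verdict: the first failing condition is complementary_slackness -> comp.

comp


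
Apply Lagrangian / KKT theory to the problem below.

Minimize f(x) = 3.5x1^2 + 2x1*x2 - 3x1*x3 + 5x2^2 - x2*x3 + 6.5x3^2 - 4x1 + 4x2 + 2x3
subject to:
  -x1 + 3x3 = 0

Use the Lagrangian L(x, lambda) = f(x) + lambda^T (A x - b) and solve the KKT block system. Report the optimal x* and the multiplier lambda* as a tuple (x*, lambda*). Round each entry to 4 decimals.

Form the Lagrangian:
  L(x, lambda) = (1/2) x^T Q x + c^T x + lambda^T (A x - b)
Stationarity (grad_x L = 0): Q x + c + A^T lambda = 0.
Primal feasibility: A x = b.

This gives the KKT block system:
  [ Q   A^T ] [ x     ]   [-c ]
  [ A    0  ] [ lambda ] = [ b ]

Solving the linear system:
  x*      = (0.6486, -0.5081, 0.2162)
  lambda* = (-1.1243)
  f(x*)   = -2.0973

x* = (0.6486, -0.5081, 0.2162), lambda* = (-1.1243)
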